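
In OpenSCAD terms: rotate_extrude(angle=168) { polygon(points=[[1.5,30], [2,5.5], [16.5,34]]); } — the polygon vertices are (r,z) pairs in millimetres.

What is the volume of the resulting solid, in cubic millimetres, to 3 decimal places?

Volume = 3611.435 mm³

Profile (r,z), 3 vertices: (1.5,30) (2,5.5) (16.5,34)
edge 0: (1.5,30)→(2,5.5)  cross = 1.5·5.5 − 2·30 = -51.7500; (r_i+r_j)·cross = 3.5·-51.7500 = -181.1250
edge 1: (2,5.5)→(16.5,34)  cross = 2·34 − 16.5·5.5 = -22.7500; (r_i+r_j)·cross = 18.5·-22.7500 = -420.8750
edge 2: (16.5,34)→(1.5,30)  cross = 16.5·30 − 1.5·34 = 444.0000; (r_i+r_j)·cross = 18·444.0000 = 7992.0000
Σcross = 369.5000 → A = |Σcross|/2 = 184.7500 mm²
Σ(r_i+r_j)·cross = 7390.0000 → first moment M = |Σ|/6 = 1231.6667
R_c = M/A = 1231.6667/184.7500 = 6.6667 mm
θ = 168° = 2.932153 rad
V = θ·R_c·A = 2.932153·6.6667·184.7500 = 3611.435 mm³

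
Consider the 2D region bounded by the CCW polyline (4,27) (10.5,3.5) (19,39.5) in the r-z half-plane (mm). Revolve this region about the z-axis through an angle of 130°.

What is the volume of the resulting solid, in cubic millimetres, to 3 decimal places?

Volume = 5494.824 mm³

Profile (r,z), 3 vertices: (4,27) (10.5,3.5) (19,39.5)
edge 0: (4,27)→(10.5,3.5)  cross = 4·3.5 − 10.5·27 = -269.5000; (r_i+r_j)·cross = 14.5·-269.5000 = -3907.7500
edge 1: (10.5,3.5)→(19,39.5)  cross = 10.5·39.5 − 19·3.5 = 348.2500; (r_i+r_j)·cross = 29.5·348.2500 = 10273.3750
edge 2: (19,39.5)→(4,27)  cross = 19·27 − 4·39.5 = 355.0000; (r_i+r_j)·cross = 23·355.0000 = 8165.0000
Σcross = 433.7500 → A = |Σcross|/2 = 216.8750 mm²
Σ(r_i+r_j)·cross = 14530.6250 → first moment M = |Σ|/6 = 2421.7708
R_c = M/A = 2421.7708/216.8750 = 11.1667 mm
θ = 130° = 2.268928 rad
V = θ·R_c·A = 2.268928·11.1667·216.8750 = 5494.824 mm³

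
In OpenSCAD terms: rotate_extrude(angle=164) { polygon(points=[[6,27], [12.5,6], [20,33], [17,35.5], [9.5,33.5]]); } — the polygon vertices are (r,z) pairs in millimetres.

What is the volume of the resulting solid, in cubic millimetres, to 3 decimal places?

Volume = 7850.623 mm³

Profile (r,z), 5 vertices: (6,27) (12.5,6) (20,33) (17,35.5) (9.5,33.5)
edge 0: (6,27)→(12.5,6)  cross = 6·6 − 12.5·27 = -301.5000; (r_i+r_j)·cross = 18.5·-301.5000 = -5577.7500
edge 1: (12.5,6)→(20,33)  cross = 12.5·33 − 20·6 = 292.5000; (r_i+r_j)·cross = 32.5·292.5000 = 9506.2500
edge 2: (20,33)→(17,35.5)  cross = 20·35.5 − 17·33 = 149.0000; (r_i+r_j)·cross = 37·149.0000 = 5513.0000
edge 3: (17,35.5)→(9.5,33.5)  cross = 17·33.5 − 9.5·35.5 = 232.2500; (r_i+r_j)·cross = 26.5·232.2500 = 6154.6250
edge 4: (9.5,33.5)→(6,27)  cross = 9.5·27 − 6·33.5 = 55.5000; (r_i+r_j)·cross = 15.5·55.5000 = 860.2500
Σcross = 427.7500 → A = |Σcross|/2 = 213.8750 mm²
Σ(r_i+r_j)·cross = 16456.3750 → first moment M = |Σ|/6 = 2742.7292
R_c = M/A = 2742.7292/213.8750 = 12.8240 mm
θ = 164° = 2.862340 rad
V = θ·R_c·A = 2.862340·12.8240·213.8750 = 7850.623 mm³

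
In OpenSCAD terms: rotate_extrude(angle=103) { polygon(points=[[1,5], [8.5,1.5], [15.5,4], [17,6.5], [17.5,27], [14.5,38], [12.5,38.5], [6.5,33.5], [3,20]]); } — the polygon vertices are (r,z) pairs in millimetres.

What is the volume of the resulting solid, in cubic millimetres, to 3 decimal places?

Volume = 8181.133 mm³

Profile (r,z), 9 vertices: (1,5) (8.5,1.5) (15.5,4) (17,6.5) (17.5,27) (14.5,38) (12.5,38.5) (6.5,33.5) (3,20)
edge 0: (1,5)→(8.5,1.5)  cross = 1·1.5 − 8.5·5 = -41.0000; (r_i+r_j)·cross = 9.5·-41.0000 = -389.5000
edge 1: (8.5,1.5)→(15.5,4)  cross = 8.5·4 − 15.5·1.5 = 10.7500; (r_i+r_j)·cross = 24·10.7500 = 258.0000
edge 2: (15.5,4)→(17,6.5)  cross = 15.5·6.5 − 17·4 = 32.7500; (r_i+r_j)·cross = 32.5·32.7500 = 1064.3750
edge 3: (17,6.5)→(17.5,27)  cross = 17·27 − 17.5·6.5 = 345.2500; (r_i+r_j)·cross = 34.5·345.2500 = 11911.1250
edge 4: (17.5,27)→(14.5,38)  cross = 17.5·38 − 14.5·27 = 273.5000; (r_i+r_j)·cross = 32·273.5000 = 8752.0000
edge 5: (14.5,38)→(12.5,38.5)  cross = 14.5·38.5 − 12.5·38 = 83.2500; (r_i+r_j)·cross = 27·83.2500 = 2247.7500
edge 6: (12.5,38.5)→(6.5,33.5)  cross = 12.5·33.5 − 6.5·38.5 = 168.5000; (r_i+r_j)·cross = 19·168.5000 = 3201.5000
edge 7: (6.5,33.5)→(3,20)  cross = 6.5·20 − 3·33.5 = 29.5000; (r_i+r_j)·cross = 9.5·29.5000 = 280.2500
edge 8: (3,20)→(1,5)  cross = 3·5 − 1·20 = -5.0000; (r_i+r_j)·cross = 4·-5.0000 = -20.0000
Σcross = 897.5000 → A = |Σcross|/2 = 448.7500 mm²
Σ(r_i+r_j)·cross = 27305.5000 → first moment M = |Σ|/6 = 4550.9167
R_c = M/A = 4550.9167/448.7500 = 10.1413 mm
θ = 103° = 1.797689 rad
V = θ·R_c·A = 1.797689·10.1413·448.7500 = 8181.133 mm³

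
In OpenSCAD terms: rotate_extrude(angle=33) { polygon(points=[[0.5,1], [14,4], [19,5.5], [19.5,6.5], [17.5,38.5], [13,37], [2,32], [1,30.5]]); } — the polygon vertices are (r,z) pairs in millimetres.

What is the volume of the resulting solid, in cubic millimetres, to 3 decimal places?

Volume = 3238.112 mm³

Profile (r,z), 8 vertices: (0.5,1) (14,4) (19,5.5) (19.5,6.5) (17.5,38.5) (13,37) (2,32) (1,30.5)
edge 0: (0.5,1)→(14,4)  cross = 0.5·4 − 14·1 = -12.0000; (r_i+r_j)·cross = 14.5·-12.0000 = -174.0000
edge 1: (14,4)→(19,5.5)  cross = 14·5.5 − 19·4 = 1.0000; (r_i+r_j)·cross = 33·1.0000 = 33.0000
edge 2: (19,5.5)→(19.5,6.5)  cross = 19·6.5 − 19.5·5.5 = 16.2500; (r_i+r_j)·cross = 38.5·16.2500 = 625.6250
edge 3: (19.5,6.5)→(17.5,38.5)  cross = 19.5·38.5 − 17.5·6.5 = 637.0000; (r_i+r_j)·cross = 37·637.0000 = 23569.0000
edge 4: (17.5,38.5)→(13,37)  cross = 17.5·37 − 13·38.5 = 147.0000; (r_i+r_j)·cross = 30.5·147.0000 = 4483.5000
edge 5: (13,37)→(2,32)  cross = 13·32 − 2·37 = 342.0000; (r_i+r_j)·cross = 15·342.0000 = 5130.0000
edge 6: (2,32)→(1,30.5)  cross = 2·30.5 − 1·32 = 29.0000; (r_i+r_j)·cross = 3·29.0000 = 87.0000
edge 7: (1,30.5)→(0.5,1)  cross = 1·1 − 0.5·30.5 = -14.2500; (r_i+r_j)·cross = 1.5·-14.2500 = -21.3750
Σcross = 1146.0000 → A = |Σcross|/2 = 573.0000 mm²
Σ(r_i+r_j)·cross = 33732.7500 → first moment M = |Σ|/6 = 5622.1250
R_c = M/A = 5622.1250/573.0000 = 9.8117 mm
θ = 33° = 0.575959 rad
V = θ·R_c·A = 0.575959·9.8117·573.0000 = 3238.112 mm³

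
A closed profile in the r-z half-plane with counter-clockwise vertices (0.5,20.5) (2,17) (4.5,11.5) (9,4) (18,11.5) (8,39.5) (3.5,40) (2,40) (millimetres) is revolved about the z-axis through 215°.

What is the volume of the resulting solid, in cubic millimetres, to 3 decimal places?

Profile (r,z), 8 vertices: (0.5,20.5) (2,17) (4.5,11.5) (9,4) (18,11.5) (8,39.5) (3.5,40) (2,40)
edge 0: (0.5,20.5)→(2,17)  cross = 0.5·17 − 2·20.5 = -32.5000; (r_i+r_j)·cross = 2.5·-32.5000 = -81.2500
edge 1: (2,17)→(4.5,11.5)  cross = 2·11.5 − 4.5·17 = -53.5000; (r_i+r_j)·cross = 6.5·-53.5000 = -347.7500
edge 2: (4.5,11.5)→(9,4)  cross = 4.5·4 − 9·11.5 = -85.5000; (r_i+r_j)·cross = 13.5·-85.5000 = -1154.2500
edge 3: (9,4)→(18,11.5)  cross = 9·11.5 − 18·4 = 31.5000; (r_i+r_j)·cross = 27·31.5000 = 850.5000
edge 4: (18,11.5)→(8,39.5)  cross = 18·39.5 − 8·11.5 = 619.0000; (r_i+r_j)·cross = 26·619.0000 = 16094.0000
edge 5: (8,39.5)→(3.5,40)  cross = 8·40 − 3.5·39.5 = 181.7500; (r_i+r_j)·cross = 11.5·181.7500 = 2090.1250
edge 6: (3.5,40)→(2,40)  cross = 3.5·40 − 2·40 = 60.0000; (r_i+r_j)·cross = 5.5·60.0000 = 330.0000
edge 7: (2,40)→(0.5,20.5)  cross = 2·20.5 − 0.5·40 = 21.0000; (r_i+r_j)·cross = 2.5·21.0000 = 52.5000
Σcross = 741.7500 → A = |Σcross|/2 = 370.8750 mm²
Σ(r_i+r_j)·cross = 17833.8750 → first moment M = |Σ|/6 = 2972.3125
R_c = M/A = 2972.3125/370.8750 = 8.0143 mm
θ = 215° = 3.752458 rad
V = θ·R_c·A = 3.752458·8.0143·370.8750 = 11153.477 mm³

Volume = 11153.477 mm³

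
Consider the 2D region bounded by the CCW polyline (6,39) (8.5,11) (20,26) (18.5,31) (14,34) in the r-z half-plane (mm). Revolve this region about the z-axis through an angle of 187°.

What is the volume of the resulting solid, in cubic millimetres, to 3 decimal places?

Profile (r,z), 5 vertices: (6,39) (8.5,11) (20,26) (18.5,31) (14,34)
edge 0: (6,39)→(8.5,11)  cross = 6·11 − 8.5·39 = -265.5000; (r_i+r_j)·cross = 14.5·-265.5000 = -3849.7500
edge 1: (8.5,11)→(20,26)  cross = 8.5·26 − 20·11 = 1.0000; (r_i+r_j)·cross = 28.5·1.0000 = 28.5000
edge 2: (20,26)→(18.5,31)  cross = 20·31 − 18.5·26 = 139.0000; (r_i+r_j)·cross = 38.5·139.0000 = 5351.5000
edge 3: (18.5,31)→(14,34)  cross = 18.5·34 − 14·31 = 195.0000; (r_i+r_j)·cross = 32.5·195.0000 = 6337.5000
edge 4: (14,34)→(6,39)  cross = 14·39 − 6·34 = 342.0000; (r_i+r_j)·cross = 20·342.0000 = 6840.0000
Σcross = 411.5000 → A = |Σcross|/2 = 205.7500 mm²
Σ(r_i+r_j)·cross = 14707.7500 → first moment M = |Σ|/6 = 2451.2917
R_c = M/A = 2451.2917/205.7500 = 11.9139 mm
θ = 187° = 3.263766 rad
V = θ·R_c·A = 3.263766·11.9139·205.7500 = 8000.442 mm³

Volume = 8000.442 mm³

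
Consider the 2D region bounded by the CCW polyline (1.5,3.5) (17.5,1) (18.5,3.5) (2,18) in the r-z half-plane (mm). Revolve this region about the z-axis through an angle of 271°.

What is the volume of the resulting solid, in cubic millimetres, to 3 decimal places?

Volume = 5531.353 mm³

Profile (r,z), 4 vertices: (1.5,3.5) (17.5,1) (18.5,3.5) (2,18)
edge 0: (1.5,3.5)→(17.5,1)  cross = 1.5·1 − 17.5·3.5 = -59.7500; (r_i+r_j)·cross = 19·-59.7500 = -1135.2500
edge 1: (17.5,1)→(18.5,3.5)  cross = 17.5·3.5 − 18.5·1 = 42.7500; (r_i+r_j)·cross = 36·42.7500 = 1539.0000
edge 2: (18.5,3.5)→(2,18)  cross = 18.5·18 − 2·3.5 = 326.0000; (r_i+r_j)·cross = 20.5·326.0000 = 6683.0000
edge 3: (2,18)→(1.5,3.5)  cross = 2·3.5 − 1.5·18 = -20.0000; (r_i+r_j)·cross = 3.5·-20.0000 = -70.0000
Σcross = 289.0000 → A = |Σcross|/2 = 144.5000 mm²
Σ(r_i+r_j)·cross = 7016.7500 → first moment M = |Σ|/6 = 1169.4583
R_c = M/A = 1169.4583/144.5000 = 8.0931 mm
θ = 271° = 4.729842 rad
V = θ·R_c·A = 4.729842·8.0931·144.5000 = 5531.353 mm³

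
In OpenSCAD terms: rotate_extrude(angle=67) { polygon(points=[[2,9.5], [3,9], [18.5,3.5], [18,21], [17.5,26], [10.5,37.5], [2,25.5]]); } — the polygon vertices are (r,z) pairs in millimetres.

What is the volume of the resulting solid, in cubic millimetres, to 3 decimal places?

Profile (r,z), 7 vertices: (2,9.5) (3,9) (18.5,3.5) (18,21) (17.5,26) (10.5,37.5) (2,25.5)
edge 0: (2,9.5)→(3,9)  cross = 2·9 − 3·9.5 = -10.5000; (r_i+r_j)·cross = 5·-10.5000 = -52.5000
edge 1: (3,9)→(18.5,3.5)  cross = 3·3.5 − 18.5·9 = -156.0000; (r_i+r_j)·cross = 21.5·-156.0000 = -3354.0000
edge 2: (18.5,3.5)→(18,21)  cross = 18.5·21 − 18·3.5 = 325.5000; (r_i+r_j)·cross = 36.5·325.5000 = 11880.7500
edge 3: (18,21)→(17.5,26)  cross = 18·26 − 17.5·21 = 100.5000; (r_i+r_j)·cross = 35.5·100.5000 = 3567.7500
edge 4: (17.5,26)→(10.5,37.5)  cross = 17.5·37.5 − 10.5·26 = 383.2500; (r_i+r_j)·cross = 28·383.2500 = 10731.0000
edge 5: (10.5,37.5)→(2,25.5)  cross = 10.5·25.5 − 2·37.5 = 192.7500; (r_i+r_j)·cross = 12.5·192.7500 = 2409.3750
edge 6: (2,25.5)→(2,9.5)  cross = 2·9.5 − 2·25.5 = -32.0000; (r_i+r_j)·cross = 4·-32.0000 = -128.0000
Σcross = 803.5000 → A = |Σcross|/2 = 401.7500 mm²
Σ(r_i+r_j)·cross = 25054.3750 → first moment M = |Σ|/6 = 4175.7292
R_c = M/A = 4175.7292/401.7500 = 10.3938 mm
θ = 67° = 1.169371 rad
V = θ·R_c·A = 1.169371·10.3938·401.7500 = 4882.975 mm³

Volume = 4882.975 mm³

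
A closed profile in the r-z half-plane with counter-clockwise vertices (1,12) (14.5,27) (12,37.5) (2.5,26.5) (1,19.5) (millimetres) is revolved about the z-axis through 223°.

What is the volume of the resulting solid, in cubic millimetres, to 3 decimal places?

Volume = 4449.544 mm³

Profile (r,z), 5 vertices: (1,12) (14.5,27) (12,37.5) (2.5,26.5) (1,19.5)
edge 0: (1,12)→(14.5,27)  cross = 1·27 − 14.5·12 = -147.0000; (r_i+r_j)·cross = 15.5·-147.0000 = -2278.5000
edge 1: (14.5,27)→(12,37.5)  cross = 14.5·37.5 − 12·27 = 219.7500; (r_i+r_j)·cross = 26.5·219.7500 = 5823.3750
edge 2: (12,37.5)→(2.5,26.5)  cross = 12·26.5 − 2.5·37.5 = 224.2500; (r_i+r_j)·cross = 14.5·224.2500 = 3251.6250
edge 3: (2.5,26.5)→(1,19.5)  cross = 2.5·19.5 − 1·26.5 = 22.2500; (r_i+r_j)·cross = 3.5·22.2500 = 77.8750
edge 4: (1,19.5)→(1,12)  cross = 1·12 − 1·19.5 = -7.5000; (r_i+r_j)·cross = 2·-7.5000 = -15.0000
Σcross = 311.7500 → A = |Σcross|/2 = 155.8750 mm²
Σ(r_i+r_j)·cross = 6859.3750 → first moment M = |Σ|/6 = 1143.2292
R_c = M/A = 1143.2292/155.8750 = 7.3343 mm
θ = 223° = 3.892084 rad
V = θ·R_c·A = 3.892084·7.3343·155.8750 = 4449.544 mm³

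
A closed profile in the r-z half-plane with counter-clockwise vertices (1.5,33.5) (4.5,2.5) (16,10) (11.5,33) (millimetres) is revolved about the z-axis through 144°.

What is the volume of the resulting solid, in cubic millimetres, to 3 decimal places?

Volume = 6259.204 mm³

Profile (r,z), 4 vertices: (1.5,33.5) (4.5,2.5) (16,10) (11.5,33)
edge 0: (1.5,33.5)→(4.5,2.5)  cross = 1.5·2.5 − 4.5·33.5 = -147.0000; (r_i+r_j)·cross = 6·-147.0000 = -882.0000
edge 1: (4.5,2.5)→(16,10)  cross = 4.5·10 − 16·2.5 = 5.0000; (r_i+r_j)·cross = 20.5·5.0000 = 102.5000
edge 2: (16,10)→(11.5,33)  cross = 16·33 − 11.5·10 = 413.0000; (r_i+r_j)·cross = 27.5·413.0000 = 11357.5000
edge 3: (11.5,33)→(1.5,33.5)  cross = 11.5·33.5 − 1.5·33 = 335.7500; (r_i+r_j)·cross = 13·335.7500 = 4364.7500
Σcross = 606.7500 → A = |Σcross|/2 = 303.3750 mm²
Σ(r_i+r_j)·cross = 14942.7500 → first moment M = |Σ|/6 = 2490.4583
R_c = M/A = 2490.4583/303.3750 = 8.2092 mm
θ = 144° = 2.513274 rad
V = θ·R_c·A = 2.513274·8.2092·303.3750 = 6259.204 mm³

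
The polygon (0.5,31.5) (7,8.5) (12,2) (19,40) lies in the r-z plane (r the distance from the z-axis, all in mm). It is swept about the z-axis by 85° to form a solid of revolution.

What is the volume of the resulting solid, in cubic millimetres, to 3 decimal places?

Volume = 5362.682 mm³

Profile (r,z), 4 vertices: (0.5,31.5) (7,8.5) (12,2) (19,40)
edge 0: (0.5,31.5)→(7,8.5)  cross = 0.5·8.5 − 7·31.5 = -216.2500; (r_i+r_j)·cross = 7.5·-216.2500 = -1621.8750
edge 1: (7,8.5)→(12,2)  cross = 7·2 − 12·8.5 = -88.0000; (r_i+r_j)·cross = 19·-88.0000 = -1672.0000
edge 2: (12,2)→(19,40)  cross = 12·40 − 19·2 = 442.0000; (r_i+r_j)·cross = 31·442.0000 = 13702.0000
edge 3: (19,40)→(0.5,31.5)  cross = 19·31.5 − 0.5·40 = 578.5000; (r_i+r_j)·cross = 19.5·578.5000 = 11280.7500
Σcross = 716.2500 → A = |Σcross|/2 = 358.1250 mm²
Σ(r_i+r_j)·cross = 21688.8750 → first moment M = |Σ|/6 = 3614.8125
R_c = M/A = 3614.8125/358.1250 = 10.0937 mm
θ = 85° = 1.483530 rad
V = θ·R_c·A = 1.483530·10.0937·358.1250 = 5362.682 mm³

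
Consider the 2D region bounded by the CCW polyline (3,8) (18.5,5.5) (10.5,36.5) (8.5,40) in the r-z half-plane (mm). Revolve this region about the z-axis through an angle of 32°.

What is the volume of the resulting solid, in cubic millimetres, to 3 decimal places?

Volume = 1542.173 mm³

Profile (r,z), 4 vertices: (3,8) (18.5,5.5) (10.5,36.5) (8.5,40)
edge 0: (3,8)→(18.5,5.5)  cross = 3·5.5 − 18.5·8 = -131.5000; (r_i+r_j)·cross = 21.5·-131.5000 = -2827.2500
edge 1: (18.5,5.5)→(10.5,36.5)  cross = 18.5·36.5 − 10.5·5.5 = 617.5000; (r_i+r_j)·cross = 29·617.5000 = 17907.5000
edge 2: (10.5,36.5)→(8.5,40)  cross = 10.5·40 − 8.5·36.5 = 109.7500; (r_i+r_j)·cross = 19·109.7500 = 2085.2500
edge 3: (8.5,40)→(3,8)  cross = 8.5·8 − 3·40 = -52.0000; (r_i+r_j)·cross = 11.5·-52.0000 = -598.0000
Σcross = 543.7500 → A = |Σcross|/2 = 271.8750 mm²
Σ(r_i+r_j)·cross = 16567.5000 → first moment M = |Σ|/6 = 2761.2500
R_c = M/A = 2761.2500/271.8750 = 10.1563 mm
θ = 32° = 0.558505 rad
V = θ·R_c·A = 0.558505·10.1563·271.8750 = 1542.173 mm³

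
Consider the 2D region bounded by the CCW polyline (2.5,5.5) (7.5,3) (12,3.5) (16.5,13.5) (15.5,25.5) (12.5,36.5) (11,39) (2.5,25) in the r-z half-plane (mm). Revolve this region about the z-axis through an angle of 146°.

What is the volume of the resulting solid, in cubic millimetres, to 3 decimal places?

Volume = 8621.769 mm³

Profile (r,z), 8 vertices: (2.5,5.5) (7.5,3) (12,3.5) (16.5,13.5) (15.5,25.5) (12.5,36.5) (11,39) (2.5,25)
edge 0: (2.5,5.5)→(7.5,3)  cross = 2.5·3 − 7.5·5.5 = -33.7500; (r_i+r_j)·cross = 10·-33.7500 = -337.5000
edge 1: (7.5,3)→(12,3.5)  cross = 7.5·3.5 − 12·3 = -9.7500; (r_i+r_j)·cross = 19.5·-9.7500 = -190.1250
edge 2: (12,3.5)→(16.5,13.5)  cross = 12·13.5 − 16.5·3.5 = 104.2500; (r_i+r_j)·cross = 28.5·104.2500 = 2971.1250
edge 3: (16.5,13.5)→(15.5,25.5)  cross = 16.5·25.5 − 15.5·13.5 = 211.5000; (r_i+r_j)·cross = 32·211.5000 = 6768.0000
edge 4: (15.5,25.5)→(12.5,36.5)  cross = 15.5·36.5 − 12.5·25.5 = 247.0000; (r_i+r_j)·cross = 28·247.0000 = 6916.0000
edge 5: (12.5,36.5)→(11,39)  cross = 12.5·39 − 11·36.5 = 86.0000; (r_i+r_j)·cross = 23.5·86.0000 = 2021.0000
edge 6: (11,39)→(2.5,25)  cross = 11·25 − 2.5·39 = 177.5000; (r_i+r_j)·cross = 13.5·177.5000 = 2396.2500
edge 7: (2.5,25)→(2.5,5.5)  cross = 2.5·5.5 − 2.5·25 = -48.7500; (r_i+r_j)·cross = 5·-48.7500 = -243.7500
Σcross = 734.0000 → A = |Σcross|/2 = 367.0000 mm²
Σ(r_i+r_j)·cross = 20301.0000 → first moment M = |Σ|/6 = 3383.5000
R_c = M/A = 3383.5000/367.0000 = 9.2193 mm
θ = 146° = 2.548181 rad
V = θ·R_c·A = 2.548181·9.2193·367.0000 = 8621.769 mm³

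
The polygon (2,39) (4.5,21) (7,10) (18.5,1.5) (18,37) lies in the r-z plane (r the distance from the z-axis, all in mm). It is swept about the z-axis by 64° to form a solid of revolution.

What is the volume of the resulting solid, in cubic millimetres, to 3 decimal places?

Profile (r,z), 5 vertices: (2,39) (4.5,21) (7,10) (18.5,1.5) (18,37)
edge 0: (2,39)→(4.5,21)  cross = 2·21 − 4.5·39 = -133.5000; (r_i+r_j)·cross = 6.5·-133.5000 = -867.7500
edge 1: (4.5,21)→(7,10)  cross = 4.5·10 − 7·21 = -102.0000; (r_i+r_j)·cross = 11.5·-102.0000 = -1173.0000
edge 2: (7,10)→(18.5,1.5)  cross = 7·1.5 − 18.5·10 = -174.5000; (r_i+r_j)·cross = 25.5·-174.5000 = -4449.7500
edge 3: (18.5,1.5)→(18,37)  cross = 18.5·37 − 18·1.5 = 657.5000; (r_i+r_j)·cross = 36.5·657.5000 = 23998.7500
edge 4: (18,37)→(2,39)  cross = 18·39 − 2·37 = 628.0000; (r_i+r_j)·cross = 20·628.0000 = 12560.0000
Σcross = 875.5000 → A = |Σcross|/2 = 437.7500 mm²
Σ(r_i+r_j)·cross = 30068.2500 → first moment M = |Σ|/6 = 5011.3750
R_c = M/A = 5011.3750/437.7500 = 11.4480 mm
θ = 64° = 1.117011 rad
V = θ·R_c·A = 1.117011·11.4480·437.7500 = 5597.760 mm³

Volume = 5597.760 mm³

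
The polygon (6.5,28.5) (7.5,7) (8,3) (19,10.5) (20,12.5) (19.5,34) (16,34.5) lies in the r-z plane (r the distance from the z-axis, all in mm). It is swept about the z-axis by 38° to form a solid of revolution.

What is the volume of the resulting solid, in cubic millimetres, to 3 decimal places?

Volume = 2867.744 mm³

Profile (r,z), 7 vertices: (6.5,28.5) (7.5,7) (8,3) (19,10.5) (20,12.5) (19.5,34) (16,34.5)
edge 0: (6.5,28.5)→(7.5,7)  cross = 6.5·7 − 7.5·28.5 = -168.2500; (r_i+r_j)·cross = 14·-168.2500 = -2355.5000
edge 1: (7.5,7)→(8,3)  cross = 7.5·3 − 8·7 = -33.5000; (r_i+r_j)·cross = 15.5·-33.5000 = -519.2500
edge 2: (8,3)→(19,10.5)  cross = 8·10.5 − 19·3 = 27.0000; (r_i+r_j)·cross = 27·27.0000 = 729.0000
edge 3: (19,10.5)→(20,12.5)  cross = 19·12.5 − 20·10.5 = 27.5000; (r_i+r_j)·cross = 39·27.5000 = 1072.5000
edge 4: (20,12.5)→(19.5,34)  cross = 20·34 − 19.5·12.5 = 436.2500; (r_i+r_j)·cross = 39.5·436.2500 = 17231.8750
edge 5: (19.5,34)→(16,34.5)  cross = 19.5·34.5 − 16·34 = 128.7500; (r_i+r_j)·cross = 35.5·128.7500 = 4570.6250
edge 6: (16,34.5)→(6.5,28.5)  cross = 16·28.5 − 6.5·34.5 = 231.7500; (r_i+r_j)·cross = 22.5·231.7500 = 5214.3750
Σcross = 649.5000 → A = |Σcross|/2 = 324.7500 mm²
Σ(r_i+r_j)·cross = 25943.6250 → first moment M = |Σ|/6 = 4323.9375
R_c = M/A = 4323.9375/324.7500 = 13.3147 mm
θ = 38° = 0.663225 rad
V = θ·R_c·A = 0.663225·13.3147·324.7500 = 2867.744 mm³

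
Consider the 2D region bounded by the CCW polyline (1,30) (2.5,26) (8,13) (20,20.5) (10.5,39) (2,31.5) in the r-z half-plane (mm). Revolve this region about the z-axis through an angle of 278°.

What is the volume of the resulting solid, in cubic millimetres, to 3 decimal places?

Profile (r,z), 6 vertices: (1,30) (2.5,26) (8,13) (20,20.5) (10.5,39) (2,31.5)
edge 0: (1,30)→(2.5,26)  cross = 1·26 − 2.5·30 = -49.0000; (r_i+r_j)·cross = 3.5·-49.0000 = -171.5000
edge 1: (2.5,26)→(8,13)  cross = 2.5·13 − 8·26 = -175.5000; (r_i+r_j)·cross = 10.5·-175.5000 = -1842.7500
edge 2: (8,13)→(20,20.5)  cross = 8·20.5 − 20·13 = -96.0000; (r_i+r_j)·cross = 28·-96.0000 = -2688.0000
edge 3: (20,20.5)→(10.5,39)  cross = 20·39 − 10.5·20.5 = 564.7500; (r_i+r_j)·cross = 30.5·564.7500 = 17224.8750
edge 4: (10.5,39)→(2,31.5)  cross = 10.5·31.5 − 2·39 = 252.7500; (r_i+r_j)·cross = 12.5·252.7500 = 3159.3750
edge 5: (2,31.5)→(1,30)  cross = 2·30 − 1·31.5 = 28.5000; (r_i+r_j)·cross = 3·28.5000 = 85.5000
Σcross = 525.5000 → A = |Σcross|/2 = 262.7500 mm²
Σ(r_i+r_j)·cross = 15767.5000 → first moment M = |Σ|/6 = 2627.9167
R_c = M/A = 2627.9167/262.7500 = 10.0016 mm
θ = 278° = 4.852015 rad
V = θ·R_c·A = 4.852015·10.0016·262.7500 = 12750.692 mm³

Volume = 12750.692 mm³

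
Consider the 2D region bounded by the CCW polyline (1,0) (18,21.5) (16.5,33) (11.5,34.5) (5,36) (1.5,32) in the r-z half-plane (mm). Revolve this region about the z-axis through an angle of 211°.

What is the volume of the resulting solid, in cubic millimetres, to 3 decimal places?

Profile (r,z), 6 vertices: (1,0) (18,21.5) (16.5,33) (11.5,34.5) (5,36) (1.5,32)
edge 0: (1,0)→(18,21.5)  cross = 1·21.5 − 18·0 = 21.5000; (r_i+r_j)·cross = 19·21.5000 = 408.5000
edge 1: (18,21.5)→(16.5,33)  cross = 18·33 − 16.5·21.5 = 239.2500; (r_i+r_j)·cross = 34.5·239.2500 = 8254.1250
edge 2: (16.5,33)→(11.5,34.5)  cross = 16.5·34.5 − 11.5·33 = 189.7500; (r_i+r_j)·cross = 28·189.7500 = 5313.0000
edge 3: (11.5,34.5)→(5,36)  cross = 11.5·36 − 5·34.5 = 241.5000; (r_i+r_j)·cross = 16.5·241.5000 = 3984.7500
edge 4: (5,36)→(1.5,32)  cross = 5·32 − 1.5·36 = 106.0000; (r_i+r_j)·cross = 6.5·106.0000 = 689.0000
edge 5: (1.5,32)→(1,0)  cross = 1.5·0 − 1·32 = -32.0000; (r_i+r_j)·cross = 2.5·-32.0000 = -80.0000
Σcross = 766.0000 → A = |Σcross|/2 = 383.0000 mm²
Σ(r_i+r_j)·cross = 18569.3750 → first moment M = |Σ|/6 = 3094.8958
R_c = M/A = 3094.8958/383.0000 = 8.0807 mm
θ = 211° = 3.682645 rad
V = θ·R_c·A = 3.682645·8.0807·383.0000 = 11397.402 mm³

Volume = 11397.402 mm³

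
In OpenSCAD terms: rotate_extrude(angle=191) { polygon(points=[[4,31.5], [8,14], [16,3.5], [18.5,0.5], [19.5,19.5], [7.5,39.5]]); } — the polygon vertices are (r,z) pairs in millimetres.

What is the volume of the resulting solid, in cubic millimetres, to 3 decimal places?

Profile (r,z), 6 vertices: (4,31.5) (8,14) (16,3.5) (18.5,0.5) (19.5,19.5) (7.5,39.5)
edge 0: (4,31.5)→(8,14)  cross = 4·14 − 8·31.5 = -196.0000; (r_i+r_j)·cross = 12·-196.0000 = -2352.0000
edge 1: (8,14)→(16,3.5)  cross = 8·3.5 − 16·14 = -196.0000; (r_i+r_j)·cross = 24·-196.0000 = -4704.0000
edge 2: (16,3.5)→(18.5,0.5)  cross = 16·0.5 − 18.5·3.5 = -56.7500; (r_i+r_j)·cross = 34.5·-56.7500 = -1957.8750
edge 3: (18.5,0.5)→(19.5,19.5)  cross = 18.5·19.5 − 19.5·0.5 = 351.0000; (r_i+r_j)·cross = 38·351.0000 = 13338.0000
edge 4: (19.5,19.5)→(7.5,39.5)  cross = 19.5·39.5 − 7.5·19.5 = 624.0000; (r_i+r_j)·cross = 27·624.0000 = 16848.0000
edge 5: (7.5,39.5)→(4,31.5)  cross = 7.5·31.5 − 4·39.5 = 78.2500; (r_i+r_j)·cross = 11.5·78.2500 = 899.8750
Σcross = 604.5000 → A = |Σcross|/2 = 302.2500 mm²
Σ(r_i+r_j)·cross = 22072.0000 → first moment M = |Σ|/6 = 3678.6667
R_c = M/A = 3678.6667/302.2500 = 12.1709 mm
θ = 191° = 3.333579 rad
V = θ·R_c·A = 3.333579·12.1709·302.2500 = 12263.125 mm³

Volume = 12263.125 mm³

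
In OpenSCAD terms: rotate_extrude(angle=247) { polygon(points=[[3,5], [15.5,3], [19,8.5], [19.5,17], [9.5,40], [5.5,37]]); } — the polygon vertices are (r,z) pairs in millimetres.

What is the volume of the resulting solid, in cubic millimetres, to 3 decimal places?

Profile (r,z), 6 vertices: (3,5) (15.5,3) (19,8.5) (19.5,17) (9.5,40) (5.5,37)
edge 0: (3,5)→(15.5,3)  cross = 3·3 − 15.5·5 = -68.5000; (r_i+r_j)·cross = 18.5·-68.5000 = -1267.2500
edge 1: (15.5,3)→(19,8.5)  cross = 15.5·8.5 − 19·3 = 74.7500; (r_i+r_j)·cross = 34.5·74.7500 = 2578.8750
edge 2: (19,8.5)→(19.5,17)  cross = 19·17 − 19.5·8.5 = 157.2500; (r_i+r_j)·cross = 38.5·157.2500 = 6054.1250
edge 3: (19.5,17)→(9.5,40)  cross = 19.5·40 − 9.5·17 = 618.5000; (r_i+r_j)·cross = 29·618.5000 = 17936.5000
edge 4: (9.5,40)→(5.5,37)  cross = 9.5·37 − 5.5·40 = 131.5000; (r_i+r_j)·cross = 15·131.5000 = 1972.5000
edge 5: (5.5,37)→(3,5)  cross = 5.5·5 − 3·37 = -83.5000; (r_i+r_j)·cross = 8.5·-83.5000 = -709.7500
Σcross = 830.0000 → A = |Σcross|/2 = 415.0000 mm²
Σ(r_i+r_j)·cross = 26565.0000 → first moment M = |Σ|/6 = 4427.5000
R_c = M/A = 4427.5000/415.0000 = 10.6687 mm
θ = 247° = 4.310963 rad
V = θ·R_c·A = 4.310963·10.6687·415.0000 = 19086.790 mm³

Volume = 19086.790 mm³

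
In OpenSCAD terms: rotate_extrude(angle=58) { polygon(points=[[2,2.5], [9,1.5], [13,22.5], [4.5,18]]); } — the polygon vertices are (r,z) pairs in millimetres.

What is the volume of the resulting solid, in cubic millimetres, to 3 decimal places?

Volume = 1007.862 mm³

Profile (r,z), 4 vertices: (2,2.5) (9,1.5) (13,22.5) (4.5,18)
edge 0: (2,2.5)→(9,1.5)  cross = 2·1.5 − 9·2.5 = -19.5000; (r_i+r_j)·cross = 11·-19.5000 = -214.5000
edge 1: (9,1.5)→(13,22.5)  cross = 9·22.5 − 13·1.5 = 183.0000; (r_i+r_j)·cross = 22·183.0000 = 4026.0000
edge 2: (13,22.5)→(4.5,18)  cross = 13·18 − 4.5·22.5 = 132.7500; (r_i+r_j)·cross = 17.5·132.7500 = 2323.1250
edge 3: (4.5,18)→(2,2.5)  cross = 4.5·2.5 − 2·18 = -24.7500; (r_i+r_j)·cross = 6.5·-24.7500 = -160.8750
Σcross = 271.5000 → A = |Σcross|/2 = 135.7500 mm²
Σ(r_i+r_j)·cross = 5973.7500 → first moment M = |Σ|/6 = 995.6250
R_c = M/A = 995.6250/135.7500 = 7.3343 mm
θ = 58° = 1.012291 rad
V = θ·R_c·A = 1.012291·7.3343·135.7500 = 1007.862 mm³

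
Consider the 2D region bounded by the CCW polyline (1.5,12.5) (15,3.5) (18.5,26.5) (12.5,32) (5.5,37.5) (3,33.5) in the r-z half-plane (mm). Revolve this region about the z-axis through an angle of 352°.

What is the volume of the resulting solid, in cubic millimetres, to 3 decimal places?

Profile (r,z), 6 vertices: (1.5,12.5) (15,3.5) (18.5,26.5) (12.5,32) (5.5,37.5) (3,33.5)
edge 0: (1.5,12.5)→(15,3.5)  cross = 1.5·3.5 − 15·12.5 = -182.2500; (r_i+r_j)·cross = 16.5·-182.2500 = -3007.1250
edge 1: (15,3.5)→(18.5,26.5)  cross = 15·26.5 − 18.5·3.5 = 332.7500; (r_i+r_j)·cross = 33.5·332.7500 = 11147.1250
edge 2: (18.5,26.5)→(12.5,32)  cross = 18.5·32 − 12.5·26.5 = 260.7500; (r_i+r_j)·cross = 31·260.7500 = 8083.2500
edge 3: (12.5,32)→(5.5,37.5)  cross = 12.5·37.5 − 5.5·32 = 292.7500; (r_i+r_j)·cross = 18·292.7500 = 5269.5000
edge 4: (5.5,37.5)→(3,33.5)  cross = 5.5·33.5 − 3·37.5 = 71.7500; (r_i+r_j)·cross = 8.5·71.7500 = 609.8750
edge 5: (3,33.5)→(1.5,12.5)  cross = 3·12.5 − 1.5·33.5 = -12.7500; (r_i+r_j)·cross = 4.5·-12.7500 = -57.3750
Σcross = 763.0000 → A = |Σcross|/2 = 381.5000 mm²
Σ(r_i+r_j)·cross = 22045.2500 → first moment M = |Σ|/6 = 3674.2083
R_c = M/A = 3674.2083/381.5000 = 9.6310 mm
θ = 352° = 6.143559 rad
V = θ·R_c·A = 6.143559·9.6310·381.5000 = 22572.716 mm³

Volume = 22572.716 mm³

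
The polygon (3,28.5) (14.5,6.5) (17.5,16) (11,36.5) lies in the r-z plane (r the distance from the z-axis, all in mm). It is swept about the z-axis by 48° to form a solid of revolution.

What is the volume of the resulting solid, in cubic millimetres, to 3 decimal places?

Profile (r,z), 4 vertices: (3,28.5) (14.5,6.5) (17.5,16) (11,36.5)
edge 0: (3,28.5)→(14.5,6.5)  cross = 3·6.5 − 14.5·28.5 = -393.7500; (r_i+r_j)·cross = 17.5·-393.7500 = -6890.6250
edge 1: (14.5,6.5)→(17.5,16)  cross = 14.5·16 − 17.5·6.5 = 118.2500; (r_i+r_j)·cross = 32·118.2500 = 3784.0000
edge 2: (17.5,16)→(11,36.5)  cross = 17.5·36.5 − 11·16 = 462.7500; (r_i+r_j)·cross = 28.5·462.7500 = 13188.3750
edge 3: (11,36.5)→(3,28.5)  cross = 11·28.5 − 3·36.5 = 204.0000; (r_i+r_j)·cross = 14·204.0000 = 2856.0000
Σcross = 391.2500 → A = |Σcross|/2 = 195.6250 mm²
Σ(r_i+r_j)·cross = 12937.7500 → first moment M = |Σ|/6 = 2156.2917
R_c = M/A = 2156.2917/195.6250 = 11.0226 mm
θ = 48° = 0.837758 rad
V = θ·R_c·A = 0.837758·11.0226·195.6250 = 1806.451 mm³

Volume = 1806.451 mm³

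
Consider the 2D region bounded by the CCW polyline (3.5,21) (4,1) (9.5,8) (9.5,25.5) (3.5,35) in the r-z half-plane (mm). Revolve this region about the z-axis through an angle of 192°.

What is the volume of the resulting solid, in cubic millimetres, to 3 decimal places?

Volume = 3171.193 mm³

Profile (r,z), 5 vertices: (3.5,21) (4,1) (9.5,8) (9.5,25.5) (3.5,35)
edge 0: (3.5,21)→(4,1)  cross = 3.5·1 − 4·21 = -80.5000; (r_i+r_j)·cross = 7.5·-80.5000 = -603.7500
edge 1: (4,1)→(9.5,8)  cross = 4·8 − 9.5·1 = 22.5000; (r_i+r_j)·cross = 13.5·22.5000 = 303.7500
edge 2: (9.5,8)→(9.5,25.5)  cross = 9.5·25.5 − 9.5·8 = 166.2500; (r_i+r_j)·cross = 19·166.2500 = 3158.7500
edge 3: (9.5,25.5)→(3.5,35)  cross = 9.5·35 − 3.5·25.5 = 243.2500; (r_i+r_j)·cross = 13·243.2500 = 3162.2500
edge 4: (3.5,35)→(3.5,21)  cross = 3.5·21 − 3.5·35 = -49.0000; (r_i+r_j)·cross = 7·-49.0000 = -343.0000
Σcross = 302.5000 → A = |Σcross|/2 = 151.2500 mm²
Σ(r_i+r_j)·cross = 5678.0000 → first moment M = |Σ|/6 = 946.3333
R_c = M/A = 946.3333/151.2500 = 6.2567 mm
θ = 192° = 3.351032 rad
V = θ·R_c·A = 3.351032·6.2567·151.2500 = 3171.193 mm³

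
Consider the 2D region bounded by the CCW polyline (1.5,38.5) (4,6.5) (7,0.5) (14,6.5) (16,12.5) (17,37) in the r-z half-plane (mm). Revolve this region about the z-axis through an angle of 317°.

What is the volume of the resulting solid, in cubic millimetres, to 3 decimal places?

Profile (r,z), 6 vertices: (1.5,38.5) (4,6.5) (7,0.5) (14,6.5) (16,12.5) (17,37)
edge 0: (1.5,38.5)→(4,6.5)  cross = 1.5·6.5 − 4·38.5 = -144.2500; (r_i+r_j)·cross = 5.5·-144.2500 = -793.3750
edge 1: (4,6.5)→(7,0.5)  cross = 4·0.5 − 7·6.5 = -43.5000; (r_i+r_j)·cross = 11·-43.5000 = -478.5000
edge 2: (7,0.5)→(14,6.5)  cross = 7·6.5 − 14·0.5 = 38.5000; (r_i+r_j)·cross = 21·38.5000 = 808.5000
edge 3: (14,6.5)→(16,12.5)  cross = 14·12.5 − 16·6.5 = 71.0000; (r_i+r_j)·cross = 30·71.0000 = 2130.0000
edge 4: (16,12.5)→(17,37)  cross = 16·37 − 17·12.5 = 379.5000; (r_i+r_j)·cross = 33·379.5000 = 12523.5000
edge 5: (17,37)→(1.5,38.5)  cross = 17·38.5 − 1.5·37 = 599.0000; (r_i+r_j)·cross = 18.5·599.0000 = 11081.5000
Σcross = 900.2500 → A = |Σcross|/2 = 450.1250 mm²
Σ(r_i+r_j)·cross = 25271.6250 → first moment M = |Σ|/6 = 4211.9375
R_c = M/A = 4211.9375/450.1250 = 9.3573 mm
θ = 317° = 5.532694 rad
V = θ·R_c·A = 5.532694·9.3573·450.1250 = 23303.360 mm³

Volume = 23303.360 mm³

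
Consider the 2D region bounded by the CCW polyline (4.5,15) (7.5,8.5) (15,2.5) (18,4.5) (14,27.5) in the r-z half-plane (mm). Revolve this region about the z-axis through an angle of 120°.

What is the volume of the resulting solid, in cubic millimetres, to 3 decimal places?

Volume = 4476.508 mm³

Profile (r,z), 5 vertices: (4.5,15) (7.5,8.5) (15,2.5) (18,4.5) (14,27.5)
edge 0: (4.5,15)→(7.5,8.5)  cross = 4.5·8.5 − 7.5·15 = -74.2500; (r_i+r_j)·cross = 12·-74.2500 = -891.0000
edge 1: (7.5,8.5)→(15,2.5)  cross = 7.5·2.5 − 15·8.5 = -108.7500; (r_i+r_j)·cross = 22.5·-108.7500 = -2446.8750
edge 2: (15,2.5)→(18,4.5)  cross = 15·4.5 − 18·2.5 = 22.5000; (r_i+r_j)·cross = 33·22.5000 = 742.5000
edge 3: (18,4.5)→(14,27.5)  cross = 18·27.5 − 14·4.5 = 432.0000; (r_i+r_j)·cross = 32·432.0000 = 13824.0000
edge 4: (14,27.5)→(4.5,15)  cross = 14·15 − 4.5·27.5 = 86.2500; (r_i+r_j)·cross = 18.5·86.2500 = 1595.6250
Σcross = 357.7500 → A = |Σcross|/2 = 178.8750 mm²
Σ(r_i+r_j)·cross = 12824.2500 → first moment M = |Σ|/6 = 2137.3750
R_c = M/A = 2137.3750/178.8750 = 11.9490 mm
θ = 120° = 2.094395 rad
V = θ·R_c·A = 2.094395·11.9490·178.8750 = 4476.508 mm³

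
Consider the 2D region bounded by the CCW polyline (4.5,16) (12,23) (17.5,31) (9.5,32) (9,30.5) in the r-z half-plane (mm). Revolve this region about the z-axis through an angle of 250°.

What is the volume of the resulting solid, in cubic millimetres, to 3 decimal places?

Volume = 3586.652 mm³

Profile (r,z), 5 vertices: (4.5,16) (12,23) (17.5,31) (9.5,32) (9,30.5)
edge 0: (4.5,16)→(12,23)  cross = 4.5·23 − 12·16 = -88.5000; (r_i+r_j)·cross = 16.5·-88.5000 = -1460.2500
edge 1: (12,23)→(17.5,31)  cross = 12·31 − 17.5·23 = -30.5000; (r_i+r_j)·cross = 29.5·-30.5000 = -899.7500
edge 2: (17.5,31)→(9.5,32)  cross = 17.5·32 − 9.5·31 = 265.5000; (r_i+r_j)·cross = 27·265.5000 = 7168.5000
edge 3: (9.5,32)→(9,30.5)  cross = 9.5·30.5 − 9·32 = 1.7500; (r_i+r_j)·cross = 18.5·1.7500 = 32.3750
edge 4: (9,30.5)→(4.5,16)  cross = 9·16 − 4.5·30.5 = 6.7500; (r_i+r_j)·cross = 13.5·6.7500 = 91.1250
Σcross = 155.0000 → A = |Σcross|/2 = 77.5000 mm²
Σ(r_i+r_j)·cross = 4932.0000 → first moment M = |Σ|/6 = 822.0000
R_c = M/A = 822.0000/77.5000 = 10.6065 mm
θ = 250° = 4.363323 rad
V = θ·R_c·A = 4.363323·10.6065·77.5000 = 3586.652 mm³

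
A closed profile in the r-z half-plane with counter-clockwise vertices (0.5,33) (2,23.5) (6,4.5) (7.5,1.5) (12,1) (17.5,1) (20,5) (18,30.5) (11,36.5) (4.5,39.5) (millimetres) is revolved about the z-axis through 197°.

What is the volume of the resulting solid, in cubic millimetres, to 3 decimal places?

Volume = 19801.520 mm³

Profile (r,z), 10 vertices: (0.5,33) (2,23.5) (6,4.5) (7.5,1.5) (12,1) (17.5,1) (20,5) (18,30.5) (11,36.5) (4.5,39.5)
edge 0: (0.5,33)→(2,23.5)  cross = 0.5·23.5 − 2·33 = -54.2500; (r_i+r_j)·cross = 2.5·-54.2500 = -135.6250
edge 1: (2,23.5)→(6,4.5)  cross = 2·4.5 − 6·23.5 = -132.0000; (r_i+r_j)·cross = 8·-132.0000 = -1056.0000
edge 2: (6,4.5)→(7.5,1.5)  cross = 6·1.5 − 7.5·4.5 = -24.7500; (r_i+r_j)·cross = 13.5·-24.7500 = -334.1250
edge 3: (7.5,1.5)→(12,1)  cross = 7.5·1 − 12·1.5 = -10.5000; (r_i+r_j)·cross = 19.5·-10.5000 = -204.7500
edge 4: (12,1)→(17.5,1)  cross = 12·1 − 17.5·1 = -5.5000; (r_i+r_j)·cross = 29.5·-5.5000 = -162.2500
edge 5: (17.5,1)→(20,5)  cross = 17.5·5 − 20·1 = 67.5000; (r_i+r_j)·cross = 37.5·67.5000 = 2531.2500
edge 6: (20,5)→(18,30.5)  cross = 20·30.5 − 18·5 = 520.0000; (r_i+r_j)·cross = 38·520.0000 = 19760.0000
edge 7: (18,30.5)→(11,36.5)  cross = 18·36.5 − 11·30.5 = 321.5000; (r_i+r_j)·cross = 29·321.5000 = 9323.5000
edge 8: (11,36.5)→(4.5,39.5)  cross = 11·39.5 − 4.5·36.5 = 270.2500; (r_i+r_j)·cross = 15.5·270.2500 = 4188.8750
edge 9: (4.5,39.5)→(0.5,33)  cross = 4.5·33 − 0.5·39.5 = 128.7500; (r_i+r_j)·cross = 5·128.7500 = 643.7500
Σcross = 1081.0000 → A = |Σcross|/2 = 540.5000 mm²
Σ(r_i+r_j)·cross = 34554.6250 → first moment M = |Σ|/6 = 5759.1042
R_c = M/A = 5759.1042/540.5000 = 10.6551 mm
θ = 197° = 3.438299 rad
V = θ·R_c·A = 3.438299·10.6551·540.5000 = 19801.520 mm³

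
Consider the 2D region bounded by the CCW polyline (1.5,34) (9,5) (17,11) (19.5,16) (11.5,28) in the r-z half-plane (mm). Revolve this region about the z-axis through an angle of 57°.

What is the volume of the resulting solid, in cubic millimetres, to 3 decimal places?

Profile (r,z), 5 vertices: (1.5,34) (9,5) (17,11) (19.5,16) (11.5,28)
edge 0: (1.5,34)→(9,5)  cross = 1.5·5 − 9·34 = -298.5000; (r_i+r_j)·cross = 10.5·-298.5000 = -3134.2500
edge 1: (9,5)→(17,11)  cross = 9·11 − 17·5 = 14.0000; (r_i+r_j)·cross = 26·14.0000 = 364.0000
edge 2: (17,11)→(19.5,16)  cross = 17·16 − 19.5·11 = 57.5000; (r_i+r_j)·cross = 36.5·57.5000 = 2098.7500
edge 3: (19.5,16)→(11.5,28)  cross = 19.5·28 − 11.5·16 = 362.0000; (r_i+r_j)·cross = 31·362.0000 = 11222.0000
edge 4: (11.5,28)→(1.5,34)  cross = 11.5·34 − 1.5·28 = 349.0000; (r_i+r_j)·cross = 13·349.0000 = 4537.0000
Σcross = 484.0000 → A = |Σcross|/2 = 242.0000 mm²
Σ(r_i+r_j)·cross = 15087.5000 → first moment M = |Σ|/6 = 2514.5833
R_c = M/A = 2514.5833/242.0000 = 10.3908 mm
θ = 57° = 0.994838 rad
V = θ·R_c·A = 0.994838·10.3908·242.0000 = 2501.602 mm³

Volume = 2501.602 mm³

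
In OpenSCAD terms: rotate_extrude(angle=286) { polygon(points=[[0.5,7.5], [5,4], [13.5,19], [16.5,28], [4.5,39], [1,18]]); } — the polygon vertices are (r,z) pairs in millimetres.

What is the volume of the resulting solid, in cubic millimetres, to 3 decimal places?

Volume = 11309.812 mm³

Profile (r,z), 6 vertices: (0.5,7.5) (5,4) (13.5,19) (16.5,28) (4.5,39) (1,18)
edge 0: (0.5,7.5)→(5,4)  cross = 0.5·4 − 5·7.5 = -35.5000; (r_i+r_j)·cross = 5.5·-35.5000 = -195.2500
edge 1: (5,4)→(13.5,19)  cross = 5·19 − 13.5·4 = 41.0000; (r_i+r_j)·cross = 18.5·41.0000 = 758.5000
edge 2: (13.5,19)→(16.5,28)  cross = 13.5·28 − 16.5·19 = 64.5000; (r_i+r_j)·cross = 30·64.5000 = 1935.0000
edge 3: (16.5,28)→(4.5,39)  cross = 16.5·39 − 4.5·28 = 517.5000; (r_i+r_j)·cross = 21·517.5000 = 10867.5000
edge 4: (4.5,39)→(1,18)  cross = 4.5·18 − 1·39 = 42.0000; (r_i+r_j)·cross = 5.5·42.0000 = 231.0000
edge 5: (1,18)→(0.5,7.5)  cross = 1·7.5 − 0.5·18 = -1.5000; (r_i+r_j)·cross = 1.5·-1.5000 = -2.2500
Σcross = 628.0000 → A = |Σcross|/2 = 314.0000 mm²
Σ(r_i+r_j)·cross = 13594.5000 → first moment M = |Σ|/6 = 2265.7500
R_c = M/A = 2265.7500/314.0000 = 7.2158 mm
θ = 286° = 4.991642 rad
V = θ·R_c·A = 4.991642·7.2158·314.0000 = 11309.812 mm³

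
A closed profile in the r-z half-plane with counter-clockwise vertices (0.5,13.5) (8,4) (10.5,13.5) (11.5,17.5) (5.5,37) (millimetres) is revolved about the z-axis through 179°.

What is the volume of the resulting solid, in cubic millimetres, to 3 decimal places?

Volume = 3581.696 mm³

Profile (r,z), 5 vertices: (0.5,13.5) (8,4) (10.5,13.5) (11.5,17.5) (5.5,37)
edge 0: (0.5,13.5)→(8,4)  cross = 0.5·4 − 8·13.5 = -106.0000; (r_i+r_j)·cross = 8.5·-106.0000 = -901.0000
edge 1: (8,4)→(10.5,13.5)  cross = 8·13.5 − 10.5·4 = 66.0000; (r_i+r_j)·cross = 18.5·66.0000 = 1221.0000
edge 2: (10.5,13.5)→(11.5,17.5)  cross = 10.5·17.5 − 11.5·13.5 = 28.5000; (r_i+r_j)·cross = 22·28.5000 = 627.0000
edge 3: (11.5,17.5)→(5.5,37)  cross = 11.5·37 − 5.5·17.5 = 329.2500; (r_i+r_j)·cross = 17·329.2500 = 5597.2500
edge 4: (5.5,37)→(0.5,13.5)  cross = 5.5·13.5 − 0.5·37 = 55.7500; (r_i+r_j)·cross = 6·55.7500 = 334.5000
Σcross = 373.5000 → A = |Σcross|/2 = 186.7500 mm²
Σ(r_i+r_j)·cross = 6878.7500 → first moment M = |Σ|/6 = 1146.4583
R_c = M/A = 1146.4583/186.7500 = 6.1390 mm
θ = 179° = 3.124139 rad
V = θ·R_c·A = 3.124139·6.1390·186.7500 = 3581.696 mm³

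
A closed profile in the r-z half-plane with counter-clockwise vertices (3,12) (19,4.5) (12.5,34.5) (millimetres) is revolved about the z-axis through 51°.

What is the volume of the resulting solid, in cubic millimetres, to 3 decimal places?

Profile (r,z), 3 vertices: (3,12) (19,4.5) (12.5,34.5)
edge 0: (3,12)→(19,4.5)  cross = 3·4.5 − 19·12 = -214.5000; (r_i+r_j)·cross = 22·-214.5000 = -4719.0000
edge 1: (19,4.5)→(12.5,34.5)  cross = 19·34.5 − 12.5·4.5 = 599.2500; (r_i+r_j)·cross = 31.5·599.2500 = 18876.3750
edge 2: (12.5,34.5)→(3,12)  cross = 12.5·12 − 3·34.5 = 46.5000; (r_i+r_j)·cross = 15.5·46.5000 = 720.7500
Σcross = 431.2500 → A = |Σcross|/2 = 215.6250 mm²
Σ(r_i+r_j)·cross = 14878.1250 → first moment M = |Σ|/6 = 2479.6875
R_c = M/A = 2479.6875/215.6250 = 11.5000 mm
θ = 51° = 0.890118 rad
V = θ·R_c·A = 0.890118·11.5000·215.6250 = 2207.214 mm³

Volume = 2207.214 mm³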